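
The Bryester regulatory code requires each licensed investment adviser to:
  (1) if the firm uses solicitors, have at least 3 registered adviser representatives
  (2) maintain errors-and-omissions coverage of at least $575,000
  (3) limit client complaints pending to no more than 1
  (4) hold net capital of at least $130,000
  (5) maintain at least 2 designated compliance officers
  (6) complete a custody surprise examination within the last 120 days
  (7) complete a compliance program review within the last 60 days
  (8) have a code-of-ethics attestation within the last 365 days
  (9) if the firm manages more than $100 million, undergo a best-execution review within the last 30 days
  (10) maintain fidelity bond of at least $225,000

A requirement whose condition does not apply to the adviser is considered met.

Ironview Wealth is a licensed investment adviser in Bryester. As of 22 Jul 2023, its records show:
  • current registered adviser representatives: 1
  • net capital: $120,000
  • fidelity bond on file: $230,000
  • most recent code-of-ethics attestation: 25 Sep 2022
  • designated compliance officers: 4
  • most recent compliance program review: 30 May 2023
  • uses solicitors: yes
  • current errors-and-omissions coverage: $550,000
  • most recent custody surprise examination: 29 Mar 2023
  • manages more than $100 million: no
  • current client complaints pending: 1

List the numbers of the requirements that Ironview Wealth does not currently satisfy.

1, 2, 4

1. condition 'uses solicitors' holds; registered adviser representatives 1 < 3 → not met
2. errors-and-omissions coverage $550,000 < $575,000 → not met
3. client complaints pending 1 ≤ 1 → met
4. net capital $120,000 < $130,000 → not met
5. designated compliance officers 4 ≥ 2 → met
6. custody surprise examination 115 days ago vs limit 120 → met
7. compliance program review 53 days ago vs limit 60 → met
8. code-of-ethics attestation 300 days ago vs limit 365 → met
9. condition 'manages more than $100 million' does not hold → requirement n/a → met
10. fidelity bond $230,000 ≥ $225,000 → met
Not met: 1, 2, 4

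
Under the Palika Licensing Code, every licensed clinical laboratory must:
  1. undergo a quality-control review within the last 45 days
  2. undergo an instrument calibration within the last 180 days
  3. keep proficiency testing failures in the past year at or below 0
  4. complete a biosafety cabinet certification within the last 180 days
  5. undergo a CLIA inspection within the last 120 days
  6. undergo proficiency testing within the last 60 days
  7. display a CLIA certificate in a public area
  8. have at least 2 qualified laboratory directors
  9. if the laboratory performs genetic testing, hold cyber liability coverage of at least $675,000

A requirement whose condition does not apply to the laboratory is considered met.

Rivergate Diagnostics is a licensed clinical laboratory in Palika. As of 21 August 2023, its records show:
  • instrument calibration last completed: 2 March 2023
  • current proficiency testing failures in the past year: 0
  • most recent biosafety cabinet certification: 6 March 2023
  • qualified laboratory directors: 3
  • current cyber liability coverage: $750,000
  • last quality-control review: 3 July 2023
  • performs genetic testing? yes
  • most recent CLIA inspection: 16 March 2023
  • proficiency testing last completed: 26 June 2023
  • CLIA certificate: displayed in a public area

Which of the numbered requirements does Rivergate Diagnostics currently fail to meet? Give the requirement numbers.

1, 5

1. quality-control review 49 days ago vs limit 45 → not met
2. instrument calibration 172 days ago vs limit 180 → met
3. proficiency testing failures in the past year 0 ≤ 0 → met
4. biosafety cabinet certification 168 days ago vs limit 180 → met
5. CLIA inspection 158 days ago vs limit 120 → not met
6. proficiency testing 56 days ago vs limit 60 → met
7. CLIA certificate present → met
8. qualified laboratory directors 3 ≥ 2 → met
9. condition 'performs genetic testing' holds; cyber liability coverage $750,000 ≥ $675,000 → met
Not met: 1, 5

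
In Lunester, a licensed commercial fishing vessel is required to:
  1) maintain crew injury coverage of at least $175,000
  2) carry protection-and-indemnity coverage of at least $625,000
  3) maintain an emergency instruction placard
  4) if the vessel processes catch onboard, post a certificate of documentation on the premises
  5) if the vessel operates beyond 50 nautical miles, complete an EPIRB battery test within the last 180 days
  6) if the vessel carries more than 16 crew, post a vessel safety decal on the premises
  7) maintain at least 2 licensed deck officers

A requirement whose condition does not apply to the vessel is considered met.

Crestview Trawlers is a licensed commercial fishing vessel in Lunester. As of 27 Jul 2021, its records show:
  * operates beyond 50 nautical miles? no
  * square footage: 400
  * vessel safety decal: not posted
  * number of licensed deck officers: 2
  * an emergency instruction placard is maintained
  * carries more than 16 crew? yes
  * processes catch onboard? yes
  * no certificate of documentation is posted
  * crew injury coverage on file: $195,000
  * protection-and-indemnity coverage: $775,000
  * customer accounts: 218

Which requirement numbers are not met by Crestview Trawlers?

4, 6

1. crew injury coverage $195,000 ≥ $175,000 → met
2. protection-and-indemnity coverage $775,000 ≥ $625,000 → met
3. emergency instruction placard present → met
4. condition 'processes catch onboard' holds; certificate of documentation absent → not met
5. condition 'operates beyond 50 nautical miles' does not hold → requirement n/a → met
6. condition 'carries more than 16 crew' holds; vessel safety decal absent → not met
7. licensed deck officers 2 ≥ 2 → met
Not met: 4, 6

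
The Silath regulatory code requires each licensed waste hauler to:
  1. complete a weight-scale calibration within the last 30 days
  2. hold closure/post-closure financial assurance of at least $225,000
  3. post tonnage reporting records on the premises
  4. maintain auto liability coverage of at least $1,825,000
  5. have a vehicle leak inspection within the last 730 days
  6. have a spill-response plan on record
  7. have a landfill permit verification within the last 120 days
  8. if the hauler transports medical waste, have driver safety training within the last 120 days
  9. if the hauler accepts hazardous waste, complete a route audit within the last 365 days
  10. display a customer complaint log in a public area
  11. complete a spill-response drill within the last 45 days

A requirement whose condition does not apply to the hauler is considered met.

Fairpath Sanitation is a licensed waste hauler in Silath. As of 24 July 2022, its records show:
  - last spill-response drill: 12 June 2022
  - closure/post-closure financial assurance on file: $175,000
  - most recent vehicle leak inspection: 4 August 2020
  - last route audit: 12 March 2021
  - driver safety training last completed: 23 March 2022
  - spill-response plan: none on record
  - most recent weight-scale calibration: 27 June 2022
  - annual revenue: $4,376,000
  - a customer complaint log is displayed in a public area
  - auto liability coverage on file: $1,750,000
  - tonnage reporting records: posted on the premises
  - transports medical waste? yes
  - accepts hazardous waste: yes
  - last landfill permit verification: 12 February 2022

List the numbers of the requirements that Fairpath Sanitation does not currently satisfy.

1. weight-scale calibration 27 days ago vs limit 30 → met
2. closure/post-closure financial assurance $175,000 < $225,000 → not met
3. tonnage reporting records present → met
4. auto liability coverage $1,750,000 < $1,825,000 → not met
5. vehicle leak inspection 719 days ago vs limit 730 → met
6. spill-response plan absent → not met
7. landfill permit verification 162 days ago vs limit 120 → not met
8. condition 'transports medical waste' holds; driver safety training 123 days ago vs limit 120 → not met
9. condition 'accepts hazardous waste' holds; route audit 499 days ago vs limit 365 → not met
10. customer complaint log present → met
11. spill-response drill 42 days ago vs limit 45 → met
Not met: 2, 4, 6, 7, 8, 9

2, 4, 6, 7, 8, 9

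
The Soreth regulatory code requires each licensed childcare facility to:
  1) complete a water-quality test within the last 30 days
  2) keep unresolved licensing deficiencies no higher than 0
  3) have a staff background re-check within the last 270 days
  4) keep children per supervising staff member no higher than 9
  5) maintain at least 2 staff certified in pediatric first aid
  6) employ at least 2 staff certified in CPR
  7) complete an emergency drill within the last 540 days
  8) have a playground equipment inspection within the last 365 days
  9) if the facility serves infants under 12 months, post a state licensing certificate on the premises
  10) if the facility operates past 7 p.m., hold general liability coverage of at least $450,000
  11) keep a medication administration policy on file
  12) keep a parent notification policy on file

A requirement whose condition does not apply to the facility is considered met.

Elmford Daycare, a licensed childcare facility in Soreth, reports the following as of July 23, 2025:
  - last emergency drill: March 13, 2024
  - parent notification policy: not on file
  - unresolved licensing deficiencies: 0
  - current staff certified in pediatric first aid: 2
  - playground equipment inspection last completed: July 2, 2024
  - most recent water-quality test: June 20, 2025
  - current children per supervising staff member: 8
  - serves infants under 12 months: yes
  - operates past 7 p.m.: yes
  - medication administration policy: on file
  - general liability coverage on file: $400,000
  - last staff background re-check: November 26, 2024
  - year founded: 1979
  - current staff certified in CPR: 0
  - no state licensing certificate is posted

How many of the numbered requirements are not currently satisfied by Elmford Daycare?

1. water-quality test 33 days ago vs limit 30 → not met
2. unresolved licensing deficiencies 0 ≤ 0 → met
3. staff background re-check 239 days ago vs limit 270 → met
4. children per supervising staff member 8 ≤ 9 → met
5. staff certified in pediatric first aid 2 ≥ 2 → met
6. staff certified in CPR 0 < 2 → not met
7. emergency drill 497 days ago vs limit 540 → met
8. playground equipment inspection 386 days ago vs limit 365 → not met
9. condition 'serves infants under 12 months' holds; state licensing certificate absent → not met
10. condition 'operates past 7 p.m.' holds; general liability coverage $400,000 < $450,000 → not met
11. medication administration policy present → met
12. parent notification policy absent → not met
Not met: 6 of 12

6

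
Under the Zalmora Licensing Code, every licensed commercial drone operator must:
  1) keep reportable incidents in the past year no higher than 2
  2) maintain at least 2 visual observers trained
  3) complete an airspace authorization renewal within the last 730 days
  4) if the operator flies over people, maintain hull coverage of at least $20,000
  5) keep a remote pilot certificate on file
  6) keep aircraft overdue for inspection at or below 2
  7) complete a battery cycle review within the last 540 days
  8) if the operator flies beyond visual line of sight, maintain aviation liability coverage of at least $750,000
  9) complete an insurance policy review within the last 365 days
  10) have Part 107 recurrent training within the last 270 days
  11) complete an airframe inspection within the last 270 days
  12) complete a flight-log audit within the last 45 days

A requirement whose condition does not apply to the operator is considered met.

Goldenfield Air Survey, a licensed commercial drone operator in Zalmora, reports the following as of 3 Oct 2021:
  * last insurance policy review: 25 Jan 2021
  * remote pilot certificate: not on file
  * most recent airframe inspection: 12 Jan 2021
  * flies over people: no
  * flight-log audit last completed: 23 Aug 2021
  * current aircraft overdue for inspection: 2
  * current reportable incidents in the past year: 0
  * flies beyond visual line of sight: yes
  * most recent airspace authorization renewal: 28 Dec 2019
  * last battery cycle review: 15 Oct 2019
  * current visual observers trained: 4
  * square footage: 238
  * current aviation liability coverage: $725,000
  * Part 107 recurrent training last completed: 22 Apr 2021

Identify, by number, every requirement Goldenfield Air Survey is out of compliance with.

5, 7, 8

1. reportable incidents in the past year 0 ≤ 2 → met
2. visual observers trained 4 ≥ 2 → met
3. airspace authorization renewal 645 days ago vs limit 730 → met
4. condition 'flies over people' does not hold → requirement n/a → met
5. remote pilot certificate absent → not met
6. aircraft overdue for inspection 2 ≤ 2 → met
7. battery cycle review 719 days ago vs limit 540 → not met
8. condition 'flies beyond visual line of sight' holds; aviation liability coverage $725,000 < $750,000 → not met
9. insurance policy review 251 days ago vs limit 365 → met
10. Part 107 recurrent training 164 days ago vs limit 270 → met
11. airframe inspection 264 days ago vs limit 270 → met
12. flight-log audit 41 days ago vs limit 45 → met
Not met: 5, 7, 8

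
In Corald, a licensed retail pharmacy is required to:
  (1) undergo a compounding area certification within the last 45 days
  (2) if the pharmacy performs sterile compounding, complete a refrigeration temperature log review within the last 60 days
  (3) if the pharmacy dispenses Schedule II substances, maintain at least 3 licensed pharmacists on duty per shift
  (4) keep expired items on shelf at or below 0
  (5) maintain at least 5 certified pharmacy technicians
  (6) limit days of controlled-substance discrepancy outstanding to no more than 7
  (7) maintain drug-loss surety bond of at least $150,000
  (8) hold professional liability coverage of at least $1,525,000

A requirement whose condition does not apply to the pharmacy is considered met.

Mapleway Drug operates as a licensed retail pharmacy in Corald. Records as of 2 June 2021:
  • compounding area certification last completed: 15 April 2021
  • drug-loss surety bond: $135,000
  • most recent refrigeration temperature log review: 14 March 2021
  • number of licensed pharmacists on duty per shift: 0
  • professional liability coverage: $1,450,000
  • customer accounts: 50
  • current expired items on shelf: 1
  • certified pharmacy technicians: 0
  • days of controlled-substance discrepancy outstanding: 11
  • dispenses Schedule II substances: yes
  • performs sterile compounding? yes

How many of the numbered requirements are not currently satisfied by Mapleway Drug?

8

1. compounding area certification 48 days ago vs limit 45 → not met
2. condition 'performs sterile compounding' holds; refrigeration temperature log review 80 days ago vs limit 60 → not met
3. condition 'dispenses Schedule II substances' holds; licensed pharmacists on duty per shift 0 < 3 → not met
4. expired items on shelf 1 > 0 → not met
5. certified pharmacy technicians 0 < 5 → not met
6. days of controlled-substance discrepancy outstanding 11 > 7 → not met
7. drug-loss surety bond $135,000 < $150,000 → not met
8. professional liability coverage $1,450,000 < $1,525,000 → not met
Not met: 8 of 8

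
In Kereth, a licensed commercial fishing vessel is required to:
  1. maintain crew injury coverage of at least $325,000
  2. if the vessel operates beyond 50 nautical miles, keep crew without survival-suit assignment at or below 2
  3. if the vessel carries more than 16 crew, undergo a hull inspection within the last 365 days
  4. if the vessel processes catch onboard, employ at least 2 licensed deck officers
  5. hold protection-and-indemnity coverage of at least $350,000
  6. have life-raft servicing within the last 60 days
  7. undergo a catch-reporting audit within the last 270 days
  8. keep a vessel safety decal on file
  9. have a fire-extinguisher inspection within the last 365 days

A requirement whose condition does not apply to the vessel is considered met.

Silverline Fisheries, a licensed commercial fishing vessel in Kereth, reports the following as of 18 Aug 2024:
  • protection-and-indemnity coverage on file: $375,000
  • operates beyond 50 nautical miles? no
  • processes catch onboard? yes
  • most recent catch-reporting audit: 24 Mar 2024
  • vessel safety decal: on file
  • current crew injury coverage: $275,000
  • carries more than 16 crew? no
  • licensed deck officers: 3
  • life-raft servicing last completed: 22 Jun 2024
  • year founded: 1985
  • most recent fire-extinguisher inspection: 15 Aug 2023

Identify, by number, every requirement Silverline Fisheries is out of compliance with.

1. crew injury coverage $275,000 < $325,000 → not met
2. condition 'operates beyond 50 nautical miles' does not hold → requirement n/a → met
3. condition 'carries more than 16 crew' does not hold → requirement n/a → met
4. condition 'processes catch onboard' holds; licensed deck officers 3 ≥ 2 → met
5. protection-and-indemnity coverage $375,000 ≥ $350,000 → met
6. life-raft servicing 57 days ago vs limit 60 → met
7. catch-reporting audit 147 days ago vs limit 270 → met
8. vessel safety decal present → met
9. fire-extinguisher inspection 369 days ago vs limit 365 → not met
Not met: 1, 9

1, 9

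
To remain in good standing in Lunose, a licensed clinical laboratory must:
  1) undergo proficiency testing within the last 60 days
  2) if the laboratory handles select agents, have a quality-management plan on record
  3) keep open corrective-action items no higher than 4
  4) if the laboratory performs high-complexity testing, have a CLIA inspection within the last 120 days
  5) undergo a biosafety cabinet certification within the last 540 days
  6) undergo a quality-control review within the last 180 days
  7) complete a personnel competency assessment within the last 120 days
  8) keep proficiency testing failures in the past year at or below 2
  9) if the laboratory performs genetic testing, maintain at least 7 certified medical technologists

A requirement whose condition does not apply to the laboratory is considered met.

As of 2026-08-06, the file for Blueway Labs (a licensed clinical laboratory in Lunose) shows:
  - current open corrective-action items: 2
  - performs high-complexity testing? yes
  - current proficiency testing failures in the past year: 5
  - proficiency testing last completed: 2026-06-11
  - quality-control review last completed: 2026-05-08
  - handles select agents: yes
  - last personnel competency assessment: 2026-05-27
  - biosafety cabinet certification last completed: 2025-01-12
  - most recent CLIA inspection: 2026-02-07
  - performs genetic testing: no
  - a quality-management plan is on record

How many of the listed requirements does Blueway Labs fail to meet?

3

1. proficiency testing 56 days ago vs limit 60 → met
2. condition 'handles select agents' holds; quality-management plan present → met
3. open corrective-action items 2 ≤ 4 → met
4. condition 'performs high-complexity testing' holds; CLIA inspection 180 days ago vs limit 120 → not met
5. biosafety cabinet certification 571 days ago vs limit 540 → not met
6. quality-control review 90 days ago vs limit 180 → met
7. personnel competency assessment 71 days ago vs limit 120 → met
8. proficiency testing failures in the past year 5 > 2 → not met
9. condition 'performs genetic testing' does not hold → requirement n/a → met
Not met: 3 of 9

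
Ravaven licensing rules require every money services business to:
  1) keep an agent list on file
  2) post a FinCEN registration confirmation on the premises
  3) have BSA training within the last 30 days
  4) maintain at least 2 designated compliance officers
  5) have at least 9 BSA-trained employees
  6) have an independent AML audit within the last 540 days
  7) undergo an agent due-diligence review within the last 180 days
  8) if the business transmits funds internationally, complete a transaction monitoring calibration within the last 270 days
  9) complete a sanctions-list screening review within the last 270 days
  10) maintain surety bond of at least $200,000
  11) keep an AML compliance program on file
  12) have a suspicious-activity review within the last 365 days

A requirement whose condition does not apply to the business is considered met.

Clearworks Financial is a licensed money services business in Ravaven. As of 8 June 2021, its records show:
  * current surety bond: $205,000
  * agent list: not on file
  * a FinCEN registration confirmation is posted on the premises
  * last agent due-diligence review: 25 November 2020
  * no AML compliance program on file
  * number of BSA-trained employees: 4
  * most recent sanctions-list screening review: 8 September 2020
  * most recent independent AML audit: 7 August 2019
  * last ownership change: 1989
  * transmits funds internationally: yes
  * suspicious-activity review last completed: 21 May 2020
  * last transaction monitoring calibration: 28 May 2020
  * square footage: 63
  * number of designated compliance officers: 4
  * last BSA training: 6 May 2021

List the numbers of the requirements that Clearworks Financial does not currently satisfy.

1. agent list absent → not met
2. FinCEN registration confirmation present → met
3. BSA training 33 days ago vs limit 30 → not met
4. designated compliance officers 4 ≥ 2 → met
5. BSA-trained employees 4 < 9 → not met
6. independent AML audit 671 days ago vs limit 540 → not met
7. agent due-diligence review 195 days ago vs limit 180 → not met
8. condition 'transmits funds internationally' holds; transaction monitoring calibration 376 days ago vs limit 270 → not met
9. sanctions-list screening review 273 days ago vs limit 270 → not met
10. surety bond $205,000 ≥ $200,000 → met
11. AML compliance program absent → not met
12. suspicious-activity review 383 days ago vs limit 365 → not met
Not met: 1, 3, 5, 6, 7, 8, 9, 11, 12

1, 3, 5, 6, 7, 8, 9, 11, 12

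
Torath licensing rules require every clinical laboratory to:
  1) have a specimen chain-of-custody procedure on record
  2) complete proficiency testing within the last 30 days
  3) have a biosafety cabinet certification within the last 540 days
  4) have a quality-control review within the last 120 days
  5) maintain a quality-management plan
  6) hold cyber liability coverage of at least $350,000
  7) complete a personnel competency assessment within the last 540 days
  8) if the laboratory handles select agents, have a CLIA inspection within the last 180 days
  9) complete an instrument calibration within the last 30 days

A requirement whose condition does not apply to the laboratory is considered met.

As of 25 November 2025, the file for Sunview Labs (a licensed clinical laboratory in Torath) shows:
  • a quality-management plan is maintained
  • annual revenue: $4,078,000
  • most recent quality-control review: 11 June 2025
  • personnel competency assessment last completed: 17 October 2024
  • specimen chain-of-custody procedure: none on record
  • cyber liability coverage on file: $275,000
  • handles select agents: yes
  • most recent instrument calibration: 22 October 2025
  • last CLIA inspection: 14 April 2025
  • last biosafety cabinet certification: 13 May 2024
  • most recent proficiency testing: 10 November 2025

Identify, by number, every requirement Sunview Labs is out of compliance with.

1. specimen chain-of-custody procedure absent → not met
2. proficiency testing 15 days ago vs limit 30 → met
3. biosafety cabinet certification 561 days ago vs limit 540 → not met
4. quality-control review 167 days ago vs limit 120 → not met
5. quality-management plan present → met
6. cyber liability coverage $275,000 < $350,000 → not met
7. personnel competency assessment 404 days ago vs limit 540 → met
8. condition 'handles select agents' holds; CLIA inspection 225 days ago vs limit 180 → not met
9. instrument calibration 34 days ago vs limit 30 → not met
Not met: 1, 3, 4, 6, 8, 9

1, 3, 4, 6, 8, 9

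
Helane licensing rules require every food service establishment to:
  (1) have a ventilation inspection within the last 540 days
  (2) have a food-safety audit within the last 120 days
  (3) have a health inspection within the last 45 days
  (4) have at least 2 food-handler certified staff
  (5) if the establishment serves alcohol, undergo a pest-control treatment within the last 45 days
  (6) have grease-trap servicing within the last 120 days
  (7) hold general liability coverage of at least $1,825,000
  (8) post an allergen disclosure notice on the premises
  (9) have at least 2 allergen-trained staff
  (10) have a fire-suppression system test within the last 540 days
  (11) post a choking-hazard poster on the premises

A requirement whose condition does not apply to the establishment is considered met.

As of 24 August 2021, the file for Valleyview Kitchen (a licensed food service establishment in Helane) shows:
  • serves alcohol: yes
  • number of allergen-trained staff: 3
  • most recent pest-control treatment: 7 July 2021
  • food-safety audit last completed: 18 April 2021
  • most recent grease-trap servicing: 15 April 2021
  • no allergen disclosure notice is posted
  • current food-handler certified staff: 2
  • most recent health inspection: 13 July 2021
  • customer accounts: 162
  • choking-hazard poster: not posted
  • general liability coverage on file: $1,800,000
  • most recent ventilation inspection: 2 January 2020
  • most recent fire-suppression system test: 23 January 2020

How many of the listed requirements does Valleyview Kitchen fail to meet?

1. ventilation inspection 600 days ago vs limit 540 → not met
2. food-safety audit 128 days ago vs limit 120 → not met
3. health inspection 42 days ago vs limit 45 → met
4. food-handler certified staff 2 ≥ 2 → met
5. condition 'serves alcohol' holds; pest-control treatment 48 days ago vs limit 45 → not met
6. grease-trap servicing 131 days ago vs limit 120 → not met
7. general liability coverage $1,800,000 < $1,825,000 → not met
8. allergen disclosure notice absent → not met
9. allergen-trained staff 3 ≥ 2 → met
10. fire-suppression system test 579 days ago vs limit 540 → not met
11. choking-hazard poster absent → not met
Not met: 8 of 11

8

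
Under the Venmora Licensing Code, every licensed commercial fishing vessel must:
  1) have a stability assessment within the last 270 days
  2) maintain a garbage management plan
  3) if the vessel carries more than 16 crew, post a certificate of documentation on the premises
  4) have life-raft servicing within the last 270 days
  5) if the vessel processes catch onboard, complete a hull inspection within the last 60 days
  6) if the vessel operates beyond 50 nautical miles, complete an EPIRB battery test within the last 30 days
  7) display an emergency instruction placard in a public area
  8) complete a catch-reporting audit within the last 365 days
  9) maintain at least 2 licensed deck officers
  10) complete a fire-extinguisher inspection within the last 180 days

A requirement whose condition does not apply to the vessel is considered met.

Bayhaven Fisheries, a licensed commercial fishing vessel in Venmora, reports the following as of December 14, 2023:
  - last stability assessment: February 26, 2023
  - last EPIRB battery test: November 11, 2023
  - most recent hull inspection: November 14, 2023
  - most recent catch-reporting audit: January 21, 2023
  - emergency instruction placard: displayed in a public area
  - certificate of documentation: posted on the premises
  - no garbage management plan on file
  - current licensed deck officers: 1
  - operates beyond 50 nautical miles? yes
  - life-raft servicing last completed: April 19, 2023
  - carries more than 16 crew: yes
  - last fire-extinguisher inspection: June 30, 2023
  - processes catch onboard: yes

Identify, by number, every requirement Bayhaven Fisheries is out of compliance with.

1, 2, 6, 9

1. stability assessment 291 days ago vs limit 270 → not met
2. garbage management plan absent → not met
3. condition 'carries more than 16 crew' holds; certificate of documentation present → met
4. life-raft servicing 239 days ago vs limit 270 → met
5. condition 'processes catch onboard' holds; hull inspection 30 days ago vs limit 60 → met
6. condition 'operates beyond 50 nautical miles' holds; EPIRB battery test 33 days ago vs limit 30 → not met
7. emergency instruction placard present → met
8. catch-reporting audit 327 days ago vs limit 365 → met
9. licensed deck officers 1 < 2 → not met
10. fire-extinguisher inspection 167 days ago vs limit 180 → met
Not met: 1, 2, 6, 9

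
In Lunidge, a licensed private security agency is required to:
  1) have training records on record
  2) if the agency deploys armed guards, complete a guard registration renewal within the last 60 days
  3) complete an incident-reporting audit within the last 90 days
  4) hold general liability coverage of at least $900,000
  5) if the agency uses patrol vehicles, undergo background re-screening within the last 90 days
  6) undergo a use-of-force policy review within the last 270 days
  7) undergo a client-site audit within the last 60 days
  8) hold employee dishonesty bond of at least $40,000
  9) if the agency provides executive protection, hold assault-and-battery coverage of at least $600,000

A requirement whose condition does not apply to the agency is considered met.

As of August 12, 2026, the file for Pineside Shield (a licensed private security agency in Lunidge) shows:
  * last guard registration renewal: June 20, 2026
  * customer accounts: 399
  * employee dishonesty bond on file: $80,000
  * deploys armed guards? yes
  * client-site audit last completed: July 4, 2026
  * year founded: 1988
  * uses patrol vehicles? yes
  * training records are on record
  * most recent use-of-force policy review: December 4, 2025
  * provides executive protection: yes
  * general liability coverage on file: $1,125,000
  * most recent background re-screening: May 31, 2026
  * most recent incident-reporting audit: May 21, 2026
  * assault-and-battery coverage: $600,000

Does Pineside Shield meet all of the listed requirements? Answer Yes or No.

1. training records present → met
2. condition 'deploys armed guards' holds; guard registration renewal 53 days ago vs limit 60 → met
3. incident-reporting audit 83 days ago vs limit 90 → met
4. general liability coverage $1,125,000 ≥ $900,000 → met
5. condition 'uses patrol vehicles' holds; background re-screening 73 days ago vs limit 90 → met
6. use-of-force policy review 251 days ago vs limit 270 → met
7. client-site audit 39 days ago vs limit 60 → met
8. employee dishonesty bond $80,000 ≥ $40,000 → met
9. condition 'provides executive protection' holds; assault-and-battery coverage $600,000 ≥ $600,000 → met
All met.

Yes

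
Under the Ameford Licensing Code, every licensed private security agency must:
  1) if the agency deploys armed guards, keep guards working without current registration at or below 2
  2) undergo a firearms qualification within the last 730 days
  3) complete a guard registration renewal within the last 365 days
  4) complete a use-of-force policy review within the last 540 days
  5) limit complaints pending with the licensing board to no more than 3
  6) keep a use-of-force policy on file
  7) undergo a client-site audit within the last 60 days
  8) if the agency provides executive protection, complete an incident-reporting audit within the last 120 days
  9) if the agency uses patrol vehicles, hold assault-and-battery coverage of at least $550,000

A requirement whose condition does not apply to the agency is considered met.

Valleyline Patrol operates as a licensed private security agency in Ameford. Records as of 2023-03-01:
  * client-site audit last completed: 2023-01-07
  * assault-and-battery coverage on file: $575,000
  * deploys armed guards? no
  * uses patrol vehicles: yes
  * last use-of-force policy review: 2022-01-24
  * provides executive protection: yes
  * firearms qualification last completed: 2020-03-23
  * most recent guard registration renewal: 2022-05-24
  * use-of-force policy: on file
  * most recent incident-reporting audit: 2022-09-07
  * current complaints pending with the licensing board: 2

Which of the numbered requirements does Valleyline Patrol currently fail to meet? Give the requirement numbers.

1. condition 'deploys armed guards' does not hold → requirement n/a → met
2. firearms qualification 1073 days ago vs limit 730 → not met
3. guard registration renewal 281 days ago vs limit 365 → met
4. use-of-force policy review 401 days ago vs limit 540 → met
5. complaints pending with the licensing board 2 ≤ 3 → met
6. use-of-force policy present → met
7. client-site audit 53 days ago vs limit 60 → met
8. condition 'provides executive protection' holds; incident-reporting audit 175 days ago vs limit 120 → not met
9. condition 'uses patrol vehicles' holds; assault-and-battery coverage $575,000 ≥ $550,000 → met
Not met: 2, 8

2, 8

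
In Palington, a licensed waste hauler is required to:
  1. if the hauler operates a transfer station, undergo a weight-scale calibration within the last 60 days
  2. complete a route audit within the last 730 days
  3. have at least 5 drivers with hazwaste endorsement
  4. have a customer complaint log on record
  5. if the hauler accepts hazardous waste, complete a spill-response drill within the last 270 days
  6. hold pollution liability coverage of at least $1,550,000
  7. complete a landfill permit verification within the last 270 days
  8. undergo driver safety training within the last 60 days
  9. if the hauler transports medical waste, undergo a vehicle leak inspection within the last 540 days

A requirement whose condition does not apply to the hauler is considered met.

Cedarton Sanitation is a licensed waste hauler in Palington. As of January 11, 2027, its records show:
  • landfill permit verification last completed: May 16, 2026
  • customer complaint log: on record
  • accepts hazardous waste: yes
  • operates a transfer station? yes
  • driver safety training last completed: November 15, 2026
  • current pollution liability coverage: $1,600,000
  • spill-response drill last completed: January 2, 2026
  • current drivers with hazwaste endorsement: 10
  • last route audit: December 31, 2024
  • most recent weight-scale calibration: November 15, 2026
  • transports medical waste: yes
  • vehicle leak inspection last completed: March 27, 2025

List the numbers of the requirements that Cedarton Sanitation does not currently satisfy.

2, 5, 9

1. condition 'operates a transfer station' holds; weight-scale calibration 57 days ago vs limit 60 → met
2. route audit 741 days ago vs limit 730 → not met
3. drivers with hazwaste endorsement 10 ≥ 5 → met
4. customer complaint log present → met
5. condition 'accepts hazardous waste' holds; spill-response drill 374 days ago vs limit 270 → not met
6. pollution liability coverage $1,600,000 ≥ $1,550,000 → met
7. landfill permit verification 240 days ago vs limit 270 → met
8. driver safety training 57 days ago vs limit 60 → met
9. condition 'transports medical waste' holds; vehicle leak inspection 655 days ago vs limit 540 → not met
Not met: 2, 5, 9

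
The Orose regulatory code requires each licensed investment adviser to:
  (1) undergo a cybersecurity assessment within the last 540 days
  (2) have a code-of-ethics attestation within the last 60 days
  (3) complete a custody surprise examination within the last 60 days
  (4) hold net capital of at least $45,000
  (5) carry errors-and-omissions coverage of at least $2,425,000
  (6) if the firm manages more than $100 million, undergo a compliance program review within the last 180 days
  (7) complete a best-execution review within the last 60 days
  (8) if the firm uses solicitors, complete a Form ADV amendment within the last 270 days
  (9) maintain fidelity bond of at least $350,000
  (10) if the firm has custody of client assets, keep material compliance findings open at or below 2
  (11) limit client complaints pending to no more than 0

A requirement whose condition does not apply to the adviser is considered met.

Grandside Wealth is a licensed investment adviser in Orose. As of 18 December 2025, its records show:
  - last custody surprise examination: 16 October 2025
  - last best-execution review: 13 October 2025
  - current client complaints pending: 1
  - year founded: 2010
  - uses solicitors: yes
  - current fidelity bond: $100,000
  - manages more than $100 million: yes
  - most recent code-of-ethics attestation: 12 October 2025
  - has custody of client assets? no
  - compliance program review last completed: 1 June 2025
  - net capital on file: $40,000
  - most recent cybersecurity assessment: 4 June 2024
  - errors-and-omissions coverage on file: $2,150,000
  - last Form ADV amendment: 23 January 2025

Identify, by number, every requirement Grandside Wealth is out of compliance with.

1. cybersecurity assessment 562 days ago vs limit 540 → not met
2. code-of-ethics attestation 67 days ago vs limit 60 → not met
3. custody surprise examination 63 days ago vs limit 60 → not met
4. net capital $40,000 < $45,000 → not met
5. errors-and-omissions coverage $2,150,000 < $2,425,000 → not met
6. condition 'manages more than $100 million' holds; compliance program review 200 days ago vs limit 180 → not met
7. best-execution review 66 days ago vs limit 60 → not met
8. condition 'uses solicitors' holds; Form ADV amendment 329 days ago vs limit 270 → not met
9. fidelity bond $100,000 < $350,000 → not met
10. condition 'has custody of client assets' does not hold → requirement n/a → met
11. client complaints pending 1 > 0 → not met
Not met: 1, 2, 3, 4, 5, 6, 7, 8, 9, 11

1, 2, 3, 4, 5, 6, 7, 8, 9, 11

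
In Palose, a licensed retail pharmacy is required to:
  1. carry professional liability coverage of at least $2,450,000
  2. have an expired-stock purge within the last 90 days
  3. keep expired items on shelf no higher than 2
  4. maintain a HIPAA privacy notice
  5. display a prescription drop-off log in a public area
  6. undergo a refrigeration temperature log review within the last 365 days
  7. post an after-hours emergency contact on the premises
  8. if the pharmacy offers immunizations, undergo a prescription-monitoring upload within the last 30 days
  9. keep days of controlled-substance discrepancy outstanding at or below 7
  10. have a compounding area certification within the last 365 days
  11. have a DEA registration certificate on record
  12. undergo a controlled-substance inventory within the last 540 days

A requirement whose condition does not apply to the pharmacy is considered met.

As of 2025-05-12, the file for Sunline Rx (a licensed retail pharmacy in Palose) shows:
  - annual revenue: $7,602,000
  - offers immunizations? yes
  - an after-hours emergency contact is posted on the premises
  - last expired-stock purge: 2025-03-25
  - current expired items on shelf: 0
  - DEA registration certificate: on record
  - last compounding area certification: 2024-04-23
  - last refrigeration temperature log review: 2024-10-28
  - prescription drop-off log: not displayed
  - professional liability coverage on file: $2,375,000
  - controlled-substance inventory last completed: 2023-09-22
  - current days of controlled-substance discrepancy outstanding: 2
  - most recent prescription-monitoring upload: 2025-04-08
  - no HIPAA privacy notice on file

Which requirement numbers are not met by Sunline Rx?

1, 4, 5, 8, 10, 12

1. professional liability coverage $2,375,000 < $2,450,000 → not met
2. expired-stock purge 48 days ago vs limit 90 → met
3. expired items on shelf 0 ≤ 2 → met
4. HIPAA privacy notice absent → not met
5. prescription drop-off log absent → not met
6. refrigeration temperature log review 196 days ago vs limit 365 → met
7. after-hours emergency contact present → met
8. condition 'offers immunizations' holds; prescription-monitoring upload 34 days ago vs limit 30 → not met
9. days of controlled-substance discrepancy outstanding 2 ≤ 7 → met
10. compounding area certification 384 days ago vs limit 365 → not met
11. DEA registration certificate present → met
12. controlled-substance inventory 598 days ago vs limit 540 → not met
Not met: 1, 4, 5, 8, 10, 12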